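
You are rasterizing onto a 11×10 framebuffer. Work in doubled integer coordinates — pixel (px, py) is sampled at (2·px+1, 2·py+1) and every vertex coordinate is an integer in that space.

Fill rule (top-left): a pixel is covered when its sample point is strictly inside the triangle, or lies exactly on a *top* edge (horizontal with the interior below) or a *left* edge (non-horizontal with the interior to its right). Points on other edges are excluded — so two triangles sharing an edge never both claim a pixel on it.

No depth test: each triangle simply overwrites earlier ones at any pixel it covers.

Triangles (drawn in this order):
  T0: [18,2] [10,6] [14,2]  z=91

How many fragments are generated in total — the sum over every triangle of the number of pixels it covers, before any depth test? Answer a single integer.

T0:
  2·area = 16
  edge (18, 2)→(10, 6): d=(-8,4) right/bottom  bias=-1
  edge (10, 6)→(14, 2): d=(4,-4) top-left  bias=+0
  edge (14, 2)→(18, 2): d=(4,0) top-left  bias=+0
    (7,0)@(15, 1): e=[20,0,-4] → ·  [on edge]
    (6,1)@(13, 3): e=[12,0,4] → #  [on edge]
    (7,1)@(15, 3): e=[4,8,4] → #
    (8,1)@(17, 3): e=[-4,16,4] → ·
    (5,2)@(11, 5): e=[4,0,12] → #  [on edge]
    (6,2)@(13, 5): e=[-4,8,12] → ·
    (7,2)@(15, 5): e=[-12,16,12] → ·
    (4,3)@(9, 7): e=[-4,0,20] → ·  [on edge]
    (5,3)@(11, 7): e=[-12,8,20] → ·
    (3,4)@(7, 9): e=[-12,0,28] → ·  [on edge]
    (2,5)@(5, 11): e=[-20,0,36] → ·  [on edge]
    (1,6)@(3, 13): e=[-28,0,44] → ·  [on edge]
    (0,7)@(1, 15): e=[-36,0,52] → ·  [on edge]
  covered (3 px):
    · · · · · · · · · · ·
    · · · · · · # # · · ·
    · · · · · # · · · · ·
    · · · · · · · · · · ·
    · · · · · · · · · · ·
    · · · · · · · · · · ·
    · · · · · · · · · · ·
    · · · · · · · · · · ·
    · · · · · · · · · · ·
    · · · · · · · · · · ·

Result: 3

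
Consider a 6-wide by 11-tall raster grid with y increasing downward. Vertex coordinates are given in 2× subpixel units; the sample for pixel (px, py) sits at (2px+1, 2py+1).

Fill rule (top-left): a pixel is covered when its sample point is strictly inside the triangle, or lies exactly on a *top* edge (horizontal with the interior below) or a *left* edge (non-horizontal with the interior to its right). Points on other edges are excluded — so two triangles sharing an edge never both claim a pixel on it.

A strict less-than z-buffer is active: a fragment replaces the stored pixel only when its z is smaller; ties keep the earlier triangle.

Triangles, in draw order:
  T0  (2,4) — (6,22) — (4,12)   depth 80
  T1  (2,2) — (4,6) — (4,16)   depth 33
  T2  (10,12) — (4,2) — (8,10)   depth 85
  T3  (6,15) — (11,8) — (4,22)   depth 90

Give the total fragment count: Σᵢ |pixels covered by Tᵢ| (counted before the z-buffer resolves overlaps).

T0:
  2·area = 4  (B↔C swapped to make it positive)
  edge (2, 4)→(4, 12): d=(2,8) right/bottom  bias=-1
  edge (4, 12)→(6, 22): d=(2,10) right/bottom  bias=-1
  edge (6, 22)→(2, 4): d=(-4,-18) top-left  bias=+0
    (1,3)@(3, 7): e=[-2,0,6] → ·  [on edge]
    (2,8)@(5, 17): e=[2,0,2] → ·  [on edge]
  covered (0 px):
    · · · · · ·
    · · · · · ·
    · · · · · ·
    · · · · · ·
    · · · · · ·
    · · · · · ·
    · · · · · ·
    · · · · · ·
    · · · · · ·
    · · · · · ·
    · · · · · ·
T1:
  2·area = 20
  edge (2, 2)→(4, 6): d=(2,4) right/bottom  bias=-1
  edge (4, 6)→(4, 16): d=(0,10) right/bottom  bias=-1
  edge (4, 16)→(2, 2): d=(-2,-14) top-left  bias=+0
    (1,2)@(3, 5): e=[2,10,8] → #
    (2,2)@(5, 5): e=[-6,-10,36] → ·
    (1,3)@(3, 7): e=[6,10,4] → #
    (2,3)@(5, 7): e=[-2,-10,32] → ·
    (1,4)@(3, 9): e=[10,10,0] → #  [on edge]
    (2,4)@(5, 9): e=[2,-10,28] → ·
    (1,5)@(3, 11): e=[14,10,-4] → ·
  covered (3 px):
    · · · · · ·
    · · · · · ·
    · # · · · ·
    · # · · · ·
    · # · · · ·
    · · · · · ·
    · · · · · ·
    · · · · · ·
    · · · · · ·
    · · · · · ·
    · · · · · ·
T2:
  2·area = 8  (B↔C swapped to make it positive)
  edge (10, 12)→(8, 10): d=(-2,-2) top-left  bias=+0
  edge (8, 10)→(4, 2): d=(-4,-8) top-left  bias=+0
  edge (4, 2)→(10, 12): d=(6,10) right/bottom  bias=-1
    (0,1)@(1, 3): e=[0,-28,36] → ·  [on edge]
    (1,2)@(3, 5): e=[0,-20,28] → ·  [on edge]
    (2,3)@(5, 7): e=[0,-12,20] → ·  [on edge]
    (3,3)@(7, 7): e=[4,4,0] → ·  [on edge]
    (3,4)@(7, 9): e=[0,-4,12] → ·  [on edge]
    (4,5)@(9, 11): e=[0,4,4] → #  [on edge]
    (5,5)@(11, 11): e=[4,20,-16] → ·
    (4,6)@(9, 13): e=[-4,-4,16] → ·
    (5,6)@(11, 13): e=[0,12,-4] → ·  [on edge]
  covered (1 px):
    · · · · · ·
    · · · · · ·
    · · · · · ·
    · · · · · ·
    · · · · · ·
    · · · · # ·
    · · · · · ·
    · · · · · ·
    · · · · · ·
    · · · · · ·
    · · · · · ·
T3:
  2·area = 21
  edge (6, 15)→(11, 8): d=(5,-7) top-left  bias=+0
  edge (11, 8)→(4, 22): d=(-7,14) right/bottom  bias=-1
  edge (4, 22)→(6, 15): d=(2,-7) top-left  bias=+0
    (4,5)@(9, 11): e=[1,7,13] → #
    (5,5)@(11, 11): e=[15,-21,27] → ·
    (4,6)@(9, 13): e=[11,-7,17] → ·
    (3,7)@(7, 15): e=[7,7,7] → #
    (4,7)@(9, 15): e=[21,-21,21] → ·
    (3,8)@(7, 17): e=[17,-7,11] → ·
    (2,9)@(5, 19): e=[13,7,1] → #
    (3,9)@(7, 19): e=[27,-21,15] → ·
    (2,10)@(5, 21): e=[23,-7,5] → ·
  covered (3 px):
    · · · · · ·
    · · · · · ·
    · · · · · ·
    · · · · · ·
    · · · · · ·
    · · · · # ·
    · · · · · ·
    · · · # · ·
    · · · · · ·
    · · # · · ·
    · · · · · ·

Answer: 7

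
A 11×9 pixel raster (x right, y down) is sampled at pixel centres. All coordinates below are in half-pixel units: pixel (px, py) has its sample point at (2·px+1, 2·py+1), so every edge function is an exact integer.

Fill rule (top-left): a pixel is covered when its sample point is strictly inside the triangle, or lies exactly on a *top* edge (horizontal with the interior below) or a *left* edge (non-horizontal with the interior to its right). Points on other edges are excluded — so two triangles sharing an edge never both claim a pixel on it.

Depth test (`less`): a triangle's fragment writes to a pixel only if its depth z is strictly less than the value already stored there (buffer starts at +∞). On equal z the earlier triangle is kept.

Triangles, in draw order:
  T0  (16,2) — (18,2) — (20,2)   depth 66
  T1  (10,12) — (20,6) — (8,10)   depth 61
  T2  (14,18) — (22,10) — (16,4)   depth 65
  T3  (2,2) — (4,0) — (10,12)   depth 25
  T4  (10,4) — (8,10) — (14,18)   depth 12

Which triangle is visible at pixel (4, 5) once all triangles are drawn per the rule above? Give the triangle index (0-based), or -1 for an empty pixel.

T0:
  degenerate (2·area = 0) — covers nothing
T1:
  2·area = 32  (B↔C swapped to make it positive)
  edge (10, 12)→(8, 10): d=(-2,-2) top-left  bias=+0
  edge (8, 10)→(20, 6): d=(12,-4) top-left  bias=+0
  edge (20, 6)→(10, 12): d=(-10,6) right/bottom  bias=-1
    (0,1)@(1, 3): e=[0,-112,144] → ·  [on edge]
    (1,2)@(3, 5): e=[0,-80,112] → ·  [on edge]
    (2,3)@(5, 7): e=[0,-48,80] → ·  [on edge]
    (8,3)@(17, 7): e=[24,0,8] → █  [on edge]
    (9,3)@(19, 7): e=[28,8,-4] → ·
    (3,4)@(7, 9): e=[0,-16,48] → ·  [on edge]
    (5,4)@(11, 9): e=[8,0,24] → █  [on edge]
    (6,4)@(13, 9): e=[12,8,12] → █
    (7,4)@(15, 9): e=[16,16,0] → ·  [on edge]
    (8,4)@(17, 9): e=[20,24,-12] → ·
    (2,5)@(5, 11): e=[-8,0,40] → ·  [on edge]
    (4,5)@(9, 11): e=[0,16,16] → █  [on edge]
    (5,6)@(11, 13): e=[0,48,-16] → ·  [on edge]
    (2,7)@(5, 15): e=[-16,48,0] → ·  [on edge]
    (6,7)@(13, 15): e=[0,80,-48] → ·  [on edge]
    (7,8)@(15, 17): e=[0,112,-80] → ·  [on edge]
  covered (5 px):
    · · · · · · · · · · ·
    · · · · · · · · · · ·
    · · · · · · · · · · ·
    · · · · · · · · █ · ·
    · · · · · █ █ · · · ·
    · · · · █ █ · · · · ·
    · · · · · · · · · · ·
    · · · · · · · · · · ·
    · · · · · · · · · · ·
T2:
  2·area = 96  (B↔C swapped to make it positive)
  edge (14, 18)→(16, 4): d=(2,-14) top-left  bias=+0
  edge (16, 4)→(22, 10): d=(6,6) right/bottom  bias=-1
  edge (22, 10)→(14, 18): d=(-8,8) right/bottom  bias=-1
    (6,0)@(13, 1): e=[-48,0,144] → ·  [on edge]
    (7,1)@(15, 3): e=[-16,0,112] → ·  [on edge]
    (8,2)@(17, 5): e=[16,0,80] → ·  [on edge]
    (8,3)@(17, 7): e=[20,12,64] → █
    (9,3)@(19, 7): e=[48,0,48] → ·  [on edge]
    (8,4)@(17, 9): e=[24,24,48] → █
    (9,4)@(19, 9): e=[52,12,32] → █
    (10,4)@(21, 9): e=[80,0,16] → ·  [on edge]
    (7,5)@(15, 11): e=[0,48,48] → █  [on edge]
    (10,5)@(21, 11): e=[84,12,0] → ·  [on edge]
    (7,6)@(15, 13): e=[4,60,32] → █
    (9,6)@(19, 13): e=[60,36,0] → ·  [on edge]
    (8,7)@(17, 15): e=[36,60,0] → ·  [on edge]
    (7,8)@(15, 17): e=[12,84,0] → ·  [on edge]
  covered (9 px):
    · · · · · · · · · · ·
    · · · · · · · · · · ·
    · · · · · · · · · · ·
    · · · · · · · · █ · ·
    · · · · · · · · █ █ ·
    · · · · · · · █ █ █ ·
    · · · · · · · █ █ · ·
    · · · · · · · █ · · ·
    · · · · · · · · · · ·
T3:
  2·area = 36
  edge (2, 2)→(4, 0): d=(2,-2) top-left  bias=+0
  edge (4, 0)→(10, 12): d=(6,12) right/bottom  bias=-1
  edge (10, 12)→(2, 2): d=(-8,-10) top-left  bias=+0
    (1,0)@(3, 1): e=[0,18,18] → █  [on edge]
    (2,0)@(5, 1): e=[4,-6,38] → ·
    (0,1)@(1, 3): e=[0,54,-18] → ·  [on edge]
    (1,1)@(3, 3): e=[4,30,2] → █
    (2,1)@(5, 3): e=[8,6,22] → █
    (3,1)@(7, 3): e=[12,-18,42] → ·
    (1,2)@(3, 5): e=[8,42,-14] → ·
    (2,2)@(5, 5): e=[12,18,6] → █
    (3,2)@(7, 5): e=[16,-6,26] → ·
    (2,3)@(5, 7): e=[16,30,-10] → ·
    (3,3)@(7, 7): e=[20,6,10] → █
    (4,3)@(9, 7): e=[24,-18,30] → ·
  covered (5 px):
    · █ · · · · · · · · ·
    · █ █ · · · · · · · ·
    · · █ · · · · · · · ·
    · · · █ · · · · · · ·
    · · · · · · · · · · ·
    · · · · · · · · · · ·
    · · · · · · · · · · ·
    · · · · · · · · · · ·
    · · · · · · · · · · ·
T4:
  2·area = 52  (B↔C swapped to make it positive)
  edge (10, 4)→(14, 18): d=(4,14) right/bottom  bias=-1
  edge (14, 18)→(8, 10): d=(-6,-8) top-left  bias=+0
  edge (8, 10)→(10, 4): d=(2,-6) top-left  bias=+0
    (5,0)@(11, 1): e=[-26,78,0] → ·  [on edge]
    (4,3)@(9, 7): e=[26,26,0] → █  [on edge]
    (5,3)@(11, 7): e=[-2,42,12] → ·
    (4,4)@(9, 9): e=[34,14,4] → █
    (5,4)@(11, 9): e=[6,30,16] → █
    (6,4)@(13, 9): e=[-22,46,28] → ·
    (4,5)@(9, 11): e=[42,2,8] → █
    (6,5)@(13, 11): e=[-14,34,32] → ·
    (3,6)@(7, 13): e=[78,-26,0] → ·  [on edge]
    (4,6)@(9, 13): e=[50,-10,12] → ·
    (5,6)@(11, 13): e=[22,6,24] → █
    (6,6)@(13, 13): e=[-6,22,36] → ·
  covered (7 px):
    · · · · · · · · · · ·
    · · · · · · · · · · ·
    · · · · · · · · · · ·
    · · · · █ · · · · · ·
    · · · · █ █ · · · · ·
    · · · · █ █ · · · · ·
    · · · · · █ · · · · ·
    · · · · · · █ · · · ·
    · · · · · · · · · · ·

Z-buffer (winner per pixel, '.' = empty):
  . 3 . . . . . . . . .
  . 3 3 . . . . . . . .
  . . 3 . . . . . . . .
  . . . 3 4 . . . 1 . .
  . . . . 4 4 1 . 2 2 .
  . . . . 4 4 . 2 2 2 .
  . . . . . 4 . 2 2 . .
  . . . . . . 4 2 . . .
  . . . . . . . . . . .

Final: 4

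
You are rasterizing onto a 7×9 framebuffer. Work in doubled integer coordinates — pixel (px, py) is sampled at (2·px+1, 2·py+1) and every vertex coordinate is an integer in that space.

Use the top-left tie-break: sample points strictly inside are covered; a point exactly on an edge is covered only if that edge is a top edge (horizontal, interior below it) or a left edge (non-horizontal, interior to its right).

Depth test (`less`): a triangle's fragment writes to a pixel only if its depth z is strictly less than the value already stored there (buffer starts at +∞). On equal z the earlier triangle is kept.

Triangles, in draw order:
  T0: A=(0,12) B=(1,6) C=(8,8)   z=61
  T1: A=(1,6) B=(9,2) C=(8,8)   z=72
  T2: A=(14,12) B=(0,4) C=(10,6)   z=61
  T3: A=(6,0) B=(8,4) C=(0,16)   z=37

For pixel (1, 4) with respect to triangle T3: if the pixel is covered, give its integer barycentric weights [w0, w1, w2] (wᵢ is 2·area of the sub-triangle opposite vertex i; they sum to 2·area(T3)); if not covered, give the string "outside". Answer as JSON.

T0:
  2·area = 44
  edge (0, 12)→(1, 6): d=(1,-6) top-left  bias=+0
  edge (1, 6)→(8, 8): d=(7,2) right/bottom  bias=-1
  edge (8, 8)→(0, 12): d=(-8,4) right/bottom  bias=-1
    (0,3)@(1, 7): e=[1,7,36] → X
    (1,3)@(3, 7): e=[13,3,28] → X
    (2,3)@(5, 7): e=[25,-1,20] → .
    (0,4)@(1, 9): e=[3,21,20] → X
    (2,4)@(5, 9): e=[27,13,4] → X
    (3,4)@(7, 9): e=[39,9,-4] → .
    (0,5)@(1, 11): e=[5,35,4] → X
    (1,5)@(3, 11): e=[17,31,-4] → .
    (2,5)@(5, 11): e=[29,27,-12] → .
    (0,6)@(1, 13): e=[7,49,-12] → .
  covered (6 px):
    . . . . . . .
    . . . . . . .
    . . . . . . .
    X X . . . . .
    X X X . . . .
    X . . . . . .
    . . . . . . .
    . . . . . . .
    . . . . . . .
T1:
  2·area = 44
  edge (1, 6)→(9, 2): d=(8,-4) top-left  bias=+0
  edge (9, 2)→(8, 8): d=(-1,6) right/bottom  bias=-1
  edge (8, 8)→(1, 6): d=(-7,-2) top-left  bias=+0
    (5,0)@(11, 1): e=[0,-11,55] → .  [on edge]
    (3,1)@(7, 3): e=[0,11,33] → X  [on edge]
    (4,1)@(9, 3): e=[8,-1,37] → .
    (1,2)@(3, 5): e=[0,33,11] → X  [on edge]
    (2,2)@(5, 5): e=[8,21,15] → X
    (4,2)@(9, 5): e=[24,-3,23] → .
    (1,3)@(3, 7): e=[16,31,-3] → .
    (2,3)@(5, 7): e=[24,19,1] → X
    (4,3)@(9, 7): e=[40,-5,9] → .
    (2,4)@(5, 9): e=[40,17,-13] → .
    (3,4)@(7, 9): e=[48,5,-9] → .
  covered (6 px):
    . . . . . . .
    . . . X . . .
    . X X X . . .
    . . X X . . .
    . . . . . . .
    . . . . . . .
    . . . . . . .
    . . . . . . .
    . . . . . . .
T2:
  2·area = 52
  edge (14, 12)→(0, 4): d=(-14,-8) top-left  bias=+0
  edge (0, 4)→(10, 6): d=(10,2) right/bottom  bias=-1
  edge (10, 6)→(14, 12): d=(4,6) right/bottom  bias=-1
    (1,2)@(3, 5): e=[10,4,38] → X
    (2,2)@(5, 5): e=[26,0,26] → .  [on edge]
    (1,3)@(3, 7): e=[-18,24,46] → .
    (3,3)@(7, 7): e=[14,16,22] → X
    (4,3)@(9, 7): e=[30,12,10] → X
    (5,3)@(11, 7): e=[46,8,-2] → .
    (3,4)@(7, 9): e=[-14,36,30] → .
    (4,4)@(9, 9): e=[2,32,18] → X
    (5,4)@(11, 9): e=[18,28,6] → X
    (6,4)@(13, 9): e=[34,24,-6] → .
    (4,5)@(9, 11): e=[-26,52,26] → .
    (5,5)@(11, 11): e=[-10,48,14] → .
  covered (6 px):
    . . . . . . .
    . . . . . . .
    . X . . . . .
    . . . X X . .
    . . . . X X .
    . . . . . . X
    . . . . . . .
    . . . . . . .
    . . . . . . .
T3:
  2·area = 56
  edge (6, 0)→(8, 4): d=(2,4) right/bottom  bias=-1
  edge (8, 4)→(0, 16): d=(-8,12) right/bottom  bias=-1
  edge (0, 16)→(6, 0): d=(6,-16) top-left  bias=+0
    (2,1)@(5, 3): e=[10,44,2] → X
    (3,1)@(7, 3): e=[2,20,34] → X
    (4,1)@(9, 3): e=[-6,-4,66] → .
    (2,2)@(5, 5): e=[14,28,14] → X
    (4,2)@(9, 5): e=[-2,-20,78] → .
    (2,3)@(5, 7): e=[18,12,26] → X
    (3,3)@(7, 7): e=[10,-12,58] → .
    (1,4)@(3, 9): e=[30,20,6] → X
    (2,4)@(5, 9): e=[22,-4,38] → .
    (1,5)@(3, 11): e=[34,4,18] → X
    (2,5)@(5, 11): e=[26,-20,50] → .
    (1,6)@(3, 13): e=[38,-12,30] → .
  covered (7 px):
    . . . . . . .
    . . X X . . .
    . . X X . . .
    . . X . . . .
    . X . . . . .
    . X . . . . .
    . . . . . . .
    . . . . . . .
    . . . . . . .

Answer: [20,6,30]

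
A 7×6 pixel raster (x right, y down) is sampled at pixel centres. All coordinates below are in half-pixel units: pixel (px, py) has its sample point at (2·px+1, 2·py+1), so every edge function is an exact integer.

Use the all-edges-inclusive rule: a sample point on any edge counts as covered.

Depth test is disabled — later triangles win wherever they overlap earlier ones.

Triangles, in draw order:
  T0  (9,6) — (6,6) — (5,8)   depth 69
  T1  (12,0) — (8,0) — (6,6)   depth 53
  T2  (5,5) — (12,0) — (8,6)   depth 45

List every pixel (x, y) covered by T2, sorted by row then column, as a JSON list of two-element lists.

T0:
  2·area = 6  (B↔C swapped to make it positive)
  edge (9, 6)→(5, 8): d=(-4,2) inclusive
  edge (5, 8)→(6, 6): d=(1,-2) inclusive
  edge (6, 6)→(9, 6): d=(3,0) inclusive
    (5,2)@(11, 5): e=[0,9,-3] → .  [on edge]
    (3,3)@(7, 7): e=[0,3,3] → X  [on edge]
    (4,3)@(9, 7): e=[-4,7,3] → .
    (1,4)@(3, 9): e=[0,-3,9] → .  [on edge]
    (3,4)@(7, 9): e=[-8,5,9] → .
  covered (1 px):
    . . . . . . .
    . . . . . . .
    . . . . . . .
    . . . X . . .
    . . . . . . .
    . . . . . . .
T1:
  2·area = 24  (B↔C swapped to make it positive)
  edge (12, 0)→(6, 6): d=(-6,6) inclusive
  edge (6, 6)→(8, 0): d=(2,-6) inclusive
  edge (8, 0)→(12, 0): d=(4,0) inclusive
    (4,0)@(9, 1): e=[12,8,4] → X
    (5,0)@(11, 1): e=[0,20,4] → X  [on edge]
    (6,0)@(13, 1): e=[-12,32,4] → .
    (3,1)@(7, 3): e=[12,0,12] → X  [on edge]
    (4,1)@(9, 3): e=[0,12,12] → X  [on edge]
    (5,1)@(11, 3): e=[-12,24,12] → .
    (3,2)@(7, 5): e=[0,4,20] → X  [on edge]
    (4,2)@(9, 5): e=[-12,16,20] → .
    (2,3)@(5, 7): e=[0,-4,28] → .  [on edge]
    (3,3)@(7, 7): e=[-12,8,28] → .
    (1,4)@(3, 9): e=[0,-12,36] → .  [on edge]
    (2,4)@(5, 9): e=[-12,0,36] → .  [on edge]
    (0,5)@(1, 11): e=[0,-20,44] → .  [on edge]
  covered (5 px):
    . . . . X X .
    . . . X X . .
    . . . X . . .
    . . . . . . .
    . . . . . . .
    . . . . . . .
T2:
  2·area = 22
  edge (5, 5)→(12, 0): d=(7,-5) inclusive
  edge (12, 0)→(8, 6): d=(-4,6) inclusive
  edge (8, 6)→(5, 5): d=(-3,-1) inclusive
    (5,0)@(11, 1): e=[2,2,18] → X
    (6,0)@(13, 1): e=[12,-10,20] → .
    (4,1)@(9, 3): e=[6,6,10] → X
    (5,1)@(11, 3): e=[16,-6,12] → .
    (2,2)@(5, 5): e=[0,22,0] → X  [on edge]
    (3,2)@(7, 5): e=[10,10,2] → X
    (4,2)@(9, 5): e=[20,-2,4] → .
    (2,3)@(5, 7): e=[14,14,-6] → .
    (3,3)@(7, 7): e=[24,2,-4] → .
    (5,3)@(11, 7): e=[44,-22,0] → .  [on edge]
  covered (4 px):
    . . . . . X .
    . . . . X . .
    . . X X . . .
    . . . . . . .
    . . . . . . .
    . . . . . . .

Result: [[5,0],[4,1],[2,2],[3,2]]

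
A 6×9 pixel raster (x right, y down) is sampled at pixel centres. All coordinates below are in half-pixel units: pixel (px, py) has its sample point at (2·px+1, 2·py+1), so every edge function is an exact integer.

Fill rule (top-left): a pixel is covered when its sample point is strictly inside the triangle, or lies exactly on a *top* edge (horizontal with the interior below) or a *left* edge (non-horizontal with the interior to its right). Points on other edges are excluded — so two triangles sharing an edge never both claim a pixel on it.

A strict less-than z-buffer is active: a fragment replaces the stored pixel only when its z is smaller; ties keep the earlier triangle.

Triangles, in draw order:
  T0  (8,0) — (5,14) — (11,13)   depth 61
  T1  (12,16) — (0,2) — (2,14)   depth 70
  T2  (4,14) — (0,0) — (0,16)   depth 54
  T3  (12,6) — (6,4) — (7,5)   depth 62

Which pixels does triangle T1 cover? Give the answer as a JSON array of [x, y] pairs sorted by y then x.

T0:
  2·area = 81  (B↔C swapped to make it positive)
  edge (8, 0)→(11, 13): d=(3,13) right/bottom  bias=-1
  edge (11, 13)→(5, 14): d=(-6,1) right/bottom  bias=-1
  edge (5, 14)→(8, 0): d=(3,-14) top-left  bias=+0
    (3,2)@(7, 5): e=[28,52,1] → █
    (4,2)@(9, 5): e=[2,50,29] → █
    (5,2)@(11, 5): e=[-24,48,57] → ·
    (3,3)@(7, 7): e=[34,40,7] → █
    (5,3)@(11, 7): e=[-18,36,63] → ·
    (3,4)@(7, 9): e=[40,28,13] → █
    (5,4)@(11, 9): e=[-12,24,69] → ·
    (3,5)@(7, 11): e=[46,16,19] → █
    (5,5)@(11, 11): e=[-6,12,75] → ·
    (3,6)@(7, 13): e=[52,4,25] → █
    (5,6)@(11, 13): e=[0,0,81] → ·  [on edge]
    (3,7)@(7, 15): e=[58,-8,31] → ·
  covered (10 px):
    · · · · · ·
    · · · · · ·
    · · · █ █ ·
    · · · █ █ ·
    · · · █ █ ·
    · · · █ █ ·
    · · · █ █ ·
    · · · · · ·
    · · · · · ·
T1:
  2·area = 116  (B↔C swapped to make it positive)
  edge (12, 16)→(2, 14): d=(-10,-2) top-left  bias=+0
  edge (2, 14)→(0, 2): d=(-2,-12) top-left  bias=+0
  edge (0, 2)→(12, 16): d=(12,14) right/bottom  bias=-1
    (0,2)@(1, 5): e=[88,6,22] → █
    (1,2)@(3, 5): e=[92,30,-6] → ·
    (0,3)@(1, 7): e=[68,2,46] → █
    (1,3)@(3, 7): e=[72,26,18] → █
    (2,3)@(5, 7): e=[76,50,-10] → ·
    (0,4)@(1, 9): e=[48,-2,70] → ·
    (1,4)@(3, 9): e=[52,22,42] → █
    (2,4)@(5, 9): e=[56,46,14] → █
    (3,4)@(7, 9): e=[60,70,-14] → ·
    (1,5)@(3, 11): e=[32,18,66] → █
    (3,5)@(7, 11): e=[40,66,10] → █
    (4,5)@(9, 11): e=[44,90,-18] → ·
    (3,7)@(7, 15): e=[0,58,58] → █  [on edge]
  covered (15 px):
    · · · · · ·
    · · · · · ·
    █ · · · · ·
    █ █ · · · ·
    · █ █ · · ·
    · █ █ █ · ·
    · █ █ █ █ ·
    · · · █ █ █
    · · · · · ·
T2:
  2·area = 64  (B↔C swapped to make it positive)
  edge (4, 14)→(0, 16): d=(-4,2) right/bottom  bias=-1
  edge (0, 16)→(0, 0): d=(0,-16) top-left  bias=+0
  edge (0, 0)→(4, 14): d=(4,14) right/bottom  bias=-1
    (0,2)@(1, 5): e=[42,16,6] → █
    (1,2)@(3, 5): e=[38,48,-22] → ·
    (0,3)@(1, 7): e=[34,16,14] → █
    (1,3)@(3, 7): e=[30,48,-14] → ·
    (0,4)@(1, 9): e=[26,16,22] → █
    (1,4)@(3, 9): e=[22,48,-6] → ·
    (0,5)@(1, 11): e=[18,16,30] → █
    (1,5)@(3, 11): e=[14,48,2] → █
    (2,5)@(5, 11): e=[10,80,-26] → ·
    (0,6)@(1, 13): e=[10,16,38] → █
    (2,6)@(5, 13): e=[2,80,-18] → ·
    (0,7)@(1, 15): e=[2,16,46] → █
  covered (8 px):
    · · · · · ·
    · · · · · ·
    █ · · · · ·
    █ · · · · ·
    █ · · · · ·
    █ █ · · · ·
    █ █ · · · ·
    █ · · · · ·
    · · · · · ·
T3:
  2·area = 4  (B↔C swapped to make it positive)
  edge (12, 6)→(7, 5): d=(-5,-1) top-left  bias=+0
  edge (7, 5)→(6, 4): d=(-1,-1) top-left  bias=+0
  edge (6, 4)→(12, 6): d=(6,2) right/bottom  bias=-1
    (1,0)@(3, 1): e=[16,0,-12] → ·  [on edge]
    (1,1)@(3, 3): e=[6,-2,0] → ·  [on edge]
    (2,1)@(5, 3): e=[8,0,-4] → ·  [on edge]
    (3,2)@(7, 5): e=[0,0,4] → █  [on edge]
    (4,2)@(9, 5): e=[2,2,0] → ·  [on edge]
    (3,3)@(7, 7): e=[-10,-2,16] → ·
    (4,3)@(9, 7): e=[-8,0,12] → ·  [on edge]
    (5,4)@(11, 9): e=[-16,0,20] → ·  [on edge]
  covered (1 px):
    · · · · · ·
    · · · · · ·
    · · · █ · ·
    · · · · · ·
    · · · · · ·
    · · · · · ·
    · · · · · ·
    · · · · · ·
    · · · · · ·

Final: [[0,2],[0,3],[1,3],[1,4],[2,4],[1,5],[2,5],[3,5],[1,6],[2,6],[3,6],[4,6],[3,7],[4,7],[5,7]]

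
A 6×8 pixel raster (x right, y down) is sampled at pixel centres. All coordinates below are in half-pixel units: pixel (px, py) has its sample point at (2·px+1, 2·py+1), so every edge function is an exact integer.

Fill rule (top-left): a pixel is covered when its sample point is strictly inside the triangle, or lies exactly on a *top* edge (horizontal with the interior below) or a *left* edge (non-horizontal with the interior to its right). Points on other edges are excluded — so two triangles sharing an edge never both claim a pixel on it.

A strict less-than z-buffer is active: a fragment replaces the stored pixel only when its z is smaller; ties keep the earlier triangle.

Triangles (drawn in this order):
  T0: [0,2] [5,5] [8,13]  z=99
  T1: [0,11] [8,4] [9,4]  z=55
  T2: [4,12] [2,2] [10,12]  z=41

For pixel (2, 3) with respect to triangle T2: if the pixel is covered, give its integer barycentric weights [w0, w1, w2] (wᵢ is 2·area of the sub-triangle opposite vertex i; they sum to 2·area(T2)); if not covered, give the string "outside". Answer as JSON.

T0:
  2·area = 31
  edge (0, 2)→(5, 5): d=(5,3) right/bottom  bias=-1
  edge (5, 5)→(8, 13): d=(3,8) right/bottom  bias=-1
  edge (8, 13)→(0, 2): d=(-8,-11) top-left  bias=+0
    (0,1)@(1, 3): e=[2,26,3] → #
    (1,1)@(3, 3): e=[-4,10,25] → ·
    (0,2)@(1, 5): e=[12,32,-13] → ·
    (1,2)@(3, 5): e=[6,16,9] → #
    (2,2)@(5, 5): e=[0,0,31] → ·  [on edge]
    (1,3)@(3, 7): e=[16,22,-7] → ·
    (2,3)@(5, 7): e=[10,6,15] → #
    (3,3)@(7, 7): e=[4,-10,37] → ·
    (2,4)@(5, 9): e=[20,12,-1] → ·
    (3,5)@(7, 11): e=[24,2,5] → #
    (4,5)@(9, 11): e=[18,-14,27] → ·
    (3,6)@(7, 13): e=[34,8,-11] → ·
  covered (4 px):
    · · · · · ·
    # · · · · ·
    · # · · · ·
    · · # · · ·
    · · · · · ·
    · · · # · ·
    · · · · · ·
    · · · · · ·
T1:
  2·area = 7
  edge (0, 11)→(8, 4): d=(8,-7) top-left  bias=+0
  edge (8, 4)→(9, 4): d=(1,0) top-left  bias=+0
  edge (9, 4)→(0, 11): d=(-9,7) right/bottom  bias=-1
    (3,2)@(7, 5): e=[1,1,5] → #
    (4,2)@(9, 5): e=[15,1,-9] → ·
    (2,3)@(5, 7): e=[3,3,1] → #
    (3,3)@(7, 7): e=[17,3,-13] → ·
    (2,4)@(5, 9): e=[19,5,-17] → ·
  covered (2 px):
    · · · · · ·
    · · · · · ·
    · · · # · ·
    · · # · · ·
    · · · · · ·
    · · · · · ·
    · · · · · ·
    · · · · · ·
T2:
  2·area = 60
  edge (4, 12)→(2, 2): d=(-2,-10) top-left  bias=+0
  edge (2, 2)→(10, 12): d=(8,10) right/bottom  bias=-1
  edge (10, 12)→(4, 12): d=(-6,0) right/bottom  bias=-1
    (1,2)@(3, 5): e=[4,14,42] → #
    (2,2)@(5, 5): e=[24,-6,42] → ·
    (1,3)@(3, 7): e=[0,30,30] → #  [on edge]
    (2,3)@(5, 7): e=[20,10,30] → #
    (3,3)@(7, 7): e=[40,-10,30] → ·
    (1,4)@(3, 9): e=[-4,46,18] → ·
    (2,4)@(5, 9): e=[16,26,18] → #
    (3,4)@(7, 9): e=[36,6,18] → #
    (4,4)@(9, 9): e=[56,-14,18] → ·
    (2,5)@(5, 11): e=[12,42,6] → #
    (4,5)@(9, 11): e=[52,2,6] → #
    (5,5)@(11, 11): e=[72,-18,6] → ·
  covered (8 px):
    · · · · · ·
    · · · · · ·
    · # · · · ·
    · # # · · ·
    · · # # · ·
    · · # # # ·
    · · · · · ·
    · · · · · ·

Final: [10,30,20]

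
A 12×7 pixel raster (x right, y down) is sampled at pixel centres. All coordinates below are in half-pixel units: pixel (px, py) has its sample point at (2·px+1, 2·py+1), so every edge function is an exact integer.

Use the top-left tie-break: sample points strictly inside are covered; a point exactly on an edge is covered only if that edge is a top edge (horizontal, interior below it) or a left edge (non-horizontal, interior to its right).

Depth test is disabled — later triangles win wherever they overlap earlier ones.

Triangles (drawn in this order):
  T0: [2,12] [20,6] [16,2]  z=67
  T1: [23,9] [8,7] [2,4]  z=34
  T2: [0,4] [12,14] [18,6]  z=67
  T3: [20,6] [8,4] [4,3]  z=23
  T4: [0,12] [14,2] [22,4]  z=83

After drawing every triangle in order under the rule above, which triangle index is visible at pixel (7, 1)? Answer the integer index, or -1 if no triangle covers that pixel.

T0:
  2·area = 96  (B↔C swapped to make it positive)
  edge (2, 12)→(16, 2): d=(14,-10) top-left  bias=+0
  edge (16, 2)→(20, 6): d=(4,4) right/bottom  bias=-1
  edge (20, 6)→(2, 12): d=(-18,6) right/bottom  bias=-1
    (7,0)@(15, 1): e=[-24,0,120] → ·  [on edge]
    (7,1)@(15, 3): e=[4,8,84] → #
    (8,1)@(17, 3): e=[24,0,72] → ·  [on edge]
    (6,2)@(13, 5): e=[12,24,60] → #
    (8,2)@(17, 5): e=[52,8,36] → #
    (9,2)@(19, 5): e=[72,0,24] → ·  [on edge]
    (11,2)@(23, 5): e=[112,-16,0] → ·  [on edge]
    (4,3)@(9, 7): e=[0,48,48] → #  [on edge]
    (5,3)@(11, 7): e=[20,40,36] → #
    (8,3)@(17, 7): e=[80,16,0] → ·  [on edge]
    (10,3)@(21, 7): e=[120,0,-24] → ·  [on edge]
    (3,4)@(7, 9): e=[8,64,24] → #
    (5,4)@(11, 9): e=[48,48,0] → ·  [on edge]
    (11,4)@(23, 9): e=[168,0,-72] → ·  [on edge]
    (2,5)@(5, 11): e=[16,80,0] → ·  [on edge]
  covered (10 px):
    · · · · · · · · · · · ·
    · · · · · · · # · · · ·
    · · · · · · # # # · · ·
    · · · · # # # # · · · ·
    · · · # # · · · · · · ·
    · · · · · · · · · · · ·
    · · · · · · · · · · · ·
T1:
  2·area = 33
  edge (23, 9)→(8, 7): d=(-15,-2) top-left  bias=+0
  edge (8, 7)→(2, 4): d=(-6,-3) top-left  bias=+0
  edge (2, 4)→(23, 9): d=(21,5) right/bottom  bias=-1
    (2,2)@(5, 5): e=[24,3,6] → #
    (3,2)@(7, 5): e=[28,9,-4] → ·
    (2,3)@(5, 7): e=[-6,-9,48] → ·
    (4,3)@(9, 7): e=[2,3,28] → #
    (5,3)@(11, 7): e=[6,9,18] → #
    (6,3)@(13, 7): e=[10,15,8] → #
    (7,3)@(15, 7): e=[14,21,-2] → ·
    (4,4)@(9, 9): e=[-28,-9,70] → ·
    (5,4)@(11, 9): e=[-24,-3,60] → ·
    (6,4)@(13, 9): e=[-20,3,50] → ·
    (11,4)@(23, 9): e=[0,33,0] → ·  [on edge]
  covered (4 px):
    · · · · · · · · · · · ·
    · · · · · · · · · · · ·
    · · # · · · · · · · · ·
    · · · · # # # · · · · ·
    · · · · · · · · · · · ·
    · · · · · · · · · · · ·
    · · · · · · · · · · · ·
T2:
  2·area = 156  (B↔C swapped to make it positive)
  edge (0, 4)→(18, 6): d=(18,2) right/bottom  bias=-1
  edge (18, 6)→(12, 14): d=(-6,8) right/bottom  bias=-1
  edge (12, 14)→(0, 4): d=(-12,-10) top-left  bias=+0
    (1,2)@(3, 5): e=[12,126,18] → #
    (2,2)@(5, 5): e=[8,110,38] → #
    (3,2)@(7, 5): e=[4,94,58] → #
    (4,2)@(9, 5): e=[0,78,78] → ·  [on edge]
    (1,3)@(3, 7): e=[48,114,-6] → ·
    (2,3)@(5, 7): e=[44,98,14] → #
    (4,3)@(9, 7): e=[36,66,54] → #
    (5,3)@(11, 7): e=[32,50,74] → #
    (6,3)@(13, 7): e=[28,34,94] → #
    (7,3)@(15, 7): e=[24,18,114] → #
    (8,3)@(17, 7): e=[20,2,134] → #
    (9,3)@(19, 7): e=[16,-14,154] → ·
  covered (19 px):
    · · · · · · · · · · · ·
    · · · · · · · · · · · ·
    · # # # · · · · · · · ·
    · · # # # # # # # · · ·
    · · · # # # # # · · · ·
    · · · · # # # · · · · ·
    · · · · · # · · · · · ·
T3:
  2·area = 4
  edge (20, 6)→(8, 4): d=(-12,-2) top-left  bias=+0
  edge (8, 4)→(4, 3): d=(-4,-1) top-left  bias=+0
  edge (4, 3)→(20, 6): d=(16,3) right/bottom  bias=-1
  covered (0 px):
    · · · · · · · · · · · ·
    · · · · · · · · · · · ·
    · · · · · · · · · · · ·
    · · · · · · · · · · · ·
    · · · · · · · · · · · ·
    · · · · · · · · · · · ·
    · · · · · · · · · · · ·
T4:
  2·area = 108
  edge (0, 12)→(14, 2): d=(14,-10) top-left  bias=+0
  edge (14, 2)→(22, 4): d=(8,2) right/bottom  bias=-1
  edge (22, 4)→(0, 12): d=(-22,8) right/bottom  bias=-1
    (6,1)@(13, 3): e=[4,10,94] → #
    (7,1)@(15, 3): e=[24,6,78] → #
    (8,1)@(17, 3): e=[44,2,62] → #
    (9,1)@(19, 3): e=[64,-2,46] → ·
    (5,2)@(11, 5): e=[12,30,66] → #
    (9,2)@(19, 5): e=[92,14,2] → #
    (10,2)@(21, 5): e=[112,10,-14] → ·
    (3,3)@(7, 7): e=[0,54,54] → #  [on edge]
    (4,3)@(9, 7): e=[20,50,38] → #
    (7,3)@(15, 7): e=[80,38,-10] → ·
    (8,3)@(17, 7): e=[100,34,-26] → ·
    (9,3)@(19, 7): e=[120,30,-42] → ·
  covered (14 px):
    · · · · · · · · · · · ·
    · · · · · · # # # · · ·
    · · · · · # # # # # · ·
    · · · # # # # · · · · ·
    · · # # · · · · · · · ·
    · · · · · · · · · · · ·
    · · · · · · · · · · · ·

Z-buffer (winner per pixel, '.' = empty):
  . . . . . . . . . . . .
  . . . . . . 4 4 4 . . .
  . 2 2 2 . 4 4 4 4 4 . .
  . . 2 4 4 4 4 2 2 . . .
  . . 4 4 2 2 2 2 . . . .
  . . . . 2 2 2 . . . . .
  . . . . . 2 . . . . . .

Result: 4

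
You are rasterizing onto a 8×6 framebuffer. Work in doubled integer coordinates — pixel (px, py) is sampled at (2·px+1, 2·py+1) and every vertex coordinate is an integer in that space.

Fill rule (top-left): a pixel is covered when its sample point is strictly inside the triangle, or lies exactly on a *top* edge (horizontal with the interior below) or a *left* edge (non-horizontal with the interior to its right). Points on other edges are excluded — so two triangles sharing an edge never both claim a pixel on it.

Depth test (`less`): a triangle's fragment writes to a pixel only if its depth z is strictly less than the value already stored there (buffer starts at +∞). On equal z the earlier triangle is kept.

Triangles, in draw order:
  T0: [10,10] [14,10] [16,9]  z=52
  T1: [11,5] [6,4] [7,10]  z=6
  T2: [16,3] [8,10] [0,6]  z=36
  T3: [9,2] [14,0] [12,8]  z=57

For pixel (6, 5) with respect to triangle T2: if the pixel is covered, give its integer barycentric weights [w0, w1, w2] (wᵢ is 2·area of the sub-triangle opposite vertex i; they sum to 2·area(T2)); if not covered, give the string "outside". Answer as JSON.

T0:
  2·area = 4  (B↔C swapped to make it positive)
  edge (10, 10)→(16, 9): d=(6,-1) top-left  bias=+0
  edge (16, 9)→(14, 10): d=(-2,1) right/bottom  bias=-1
  edge (14, 10)→(10, 10): d=(-4,0) right/bottom  bias=-1
  covered (0 px):
    · · · · · · · ·
    · · · · · · · ·
    · · · · · · · ·
    · · · · · · · ·
    · · · · · · · ·
    · · · · · · · ·
T1:
  2·area = 29  (B↔C swapped to make it positive)
  edge (11, 5)→(7, 10): d=(-4,5) right/bottom  bias=-1
  edge (7, 10)→(6, 4): d=(-1,-6) top-left  bias=+0
  edge (6, 4)→(11, 5): d=(5,1) right/bottom  bias=-1
    (0,1)@(1, 3): e=[58,-29,0] → ·  [on edge]
    (3,2)@(7, 5): e=[20,5,4] → #
    (4,2)@(9, 5): e=[10,17,2] → #
    (5,2)@(11, 5): e=[0,29,0] → ·  [on edge]
    (3,3)@(7, 7): e=[12,3,14] → #
    (5,3)@(11, 7): e=[-8,27,10] → ·
    (3,4)@(7, 9): e=[4,1,24] → #
    (4,4)@(9, 9): e=[-6,13,22] → ·
    (3,5)@(7, 11): e=[-4,-1,34] → ·
  covered (5 px):
    · · · · · · · ·
    · · · · · · · ·
    · · · # # · · ·
    · · · # # · · ·
    · · · # · · · ·
    · · · · · · · ·
T2:
  2·area = 88
  edge (16, 3)→(8, 10): d=(-8,7) right/bottom  bias=-1
  edge (8, 10)→(0, 6): d=(-8,-4) top-left  bias=+0
  edge (0, 6)→(16, 3): d=(16,-3) top-left  bias=+0
    (3,2)@(7, 5): e=[47,36,5] → #
    (4,2)@(9, 5): e=[33,44,11] → #
    (5,2)@(11, 5): e=[19,52,17] → #
    (6,2)@(13, 5): e=[5,60,23] → #
    (7,2)@(15, 5): e=[-9,68,29] → ·
    (1,3)@(3, 7): e=[59,4,25] → #
    (2,3)@(5, 7): e=[45,12,31] → #
    (6,3)@(13, 7): e=[-11,44,55] → ·
    (1,4)@(3, 9): e=[43,-12,57] → ·
    (2,4)@(5, 9): e=[29,-4,63] → ·
    (3,4)@(7, 9): e=[15,4,69] → #
    (5,4)@(11, 9): e=[-13,20,81] → ·
  covered (11 px):
    · · · · · · · ·
    · · · · · · · ·
    · · · # # # # ·
    · # # # # # · ·
    · · · # # · · ·
    · · · · · · · ·
T3:
  2·area = 36
  edge (9, 2)→(14, 0): d=(5,-2) top-left  bias=+0
  edge (14, 0)→(12, 8): d=(-2,8) right/bottom  bias=-1
  edge (12, 8)→(9, 2): d=(-3,-6) top-left  bias=+0
    (6,0)@(13, 1): e=[3,6,27] → #
    (7,0)@(15, 1): e=[7,-10,39] → ·
    (5,1)@(11, 3): e=[9,18,9] → #
    (7,1)@(15, 3): e=[17,-14,33] → ·
    (5,2)@(11, 5): e=[19,14,3] → #
    (6,2)@(13, 5): e=[23,-2,15] → ·
    (5,3)@(11, 7): e=[29,10,-3] → ·
  covered (4 px):
    · · · · · · # ·
    · · · · · # # ·
    · · · · · # · ·
    · · · · · · · ·
    · · · · · · · ·
    · · · · · · · ·

Result: "outside"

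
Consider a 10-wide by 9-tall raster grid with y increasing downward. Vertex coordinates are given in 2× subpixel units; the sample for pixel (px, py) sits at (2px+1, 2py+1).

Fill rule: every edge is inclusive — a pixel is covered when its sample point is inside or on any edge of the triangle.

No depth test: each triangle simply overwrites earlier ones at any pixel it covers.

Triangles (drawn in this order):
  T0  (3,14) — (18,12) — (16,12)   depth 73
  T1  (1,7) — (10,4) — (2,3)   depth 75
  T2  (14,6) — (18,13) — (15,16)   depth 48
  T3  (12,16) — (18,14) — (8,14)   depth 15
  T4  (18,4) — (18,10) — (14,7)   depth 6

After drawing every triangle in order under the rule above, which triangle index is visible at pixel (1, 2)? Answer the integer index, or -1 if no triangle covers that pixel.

T0:
  2·area = 4  (B↔C swapped to make it positive)
  edge (3, 14)→(16, 12): d=(13,-2) inclusive
  edge (16, 12)→(18, 12): d=(2,0) inclusive
  edge (18, 12)→(3, 14): d=(-15,2) inclusive
  covered (0 px):
    · · · · · · · · · ·
    · · · · · · · · · ·
    · · · · · · · · · ·
    · · · · · · · · · ·
    · · · · · · · · · ·
    · · · · · · · · · ·
    · · · · · · · · · ·
    · · · · · · · · · ·
    · · · · · · · · · ·
T1:
  2·area = 33  (B↔C swapped to make it positive)
  edge (1, 7)→(2, 3): d=(1,-4) inclusive
  edge (2, 3)→(10, 4): d=(8,1) inclusive
  edge (10, 4)→(1, 7): d=(-9,3) inclusive
    (9,0)@(19, 1): e=[66,-33,0] → ·  [on edge]
    (6,1)@(13, 3): e=[44,-11,0] → ·  [on edge]
    (1,2)@(3, 5): e=[6,15,12] → █
    (2,2)@(5, 5): e=[14,13,6] → █
    (3,2)@(7, 5): e=[22,11,0] → █  [on edge]
    (4,2)@(9, 5): e=[30,9,-6] → ·
    (0,3)@(1, 7): e=[0,33,0] → █  [on edge]
    (1,3)@(3, 7): e=[8,31,-6] → ·
    (2,3)@(5, 7): e=[16,29,-12] → ·
    (3,3)@(7, 7): e=[24,27,-18] → ·
    (0,4)@(1, 9): e=[2,49,-18] → ·
  covered (4 px):
    · · · · · · · · · ·
    · · · · · · · · · ·
    · █ █ █ · · · · · ·
    █ · · · · · · · · ·
    · · · · · · · · · ·
    · · · · · · · · · ·
    · · · · · · · · · ·
    · · · · · · · · · ·
    · · · · · · · · · ·
T2:
  2·area = 33
  edge (14, 6)→(18, 13): d=(4,7) inclusive
  edge (18, 13)→(15, 16): d=(-3,3) inclusive
  edge (15, 16)→(14, 6): d=(-1,-10) inclusive
    (7,4)@(15, 9): e=[5,21,7] → █
    (8,4)@(17, 9): e=[-9,15,27] → ·
    (7,5)@(15, 11): e=[13,15,5] → █
    (8,5)@(17, 11): e=[-1,9,25] → ·
    (7,6)@(15, 13): e=[21,9,3] → █
    (8,6)@(17, 13): e=[7,3,23] → █
    (9,6)@(19, 13): e=[-7,-3,43] → ·
    (7,7)@(15, 15): e=[29,3,1] → █
    (8,7)@(17, 15): e=[15,-3,21] → ·
    (7,8)@(15, 17): e=[37,-3,-1] → ·
  covered (5 px):
    · · · · · · · · · ·
    · · · · · · · · · ·
    · · · · · · · · · ·
    · · · · · · · · · ·
    · · · · · · · █ · ·
    · · · · · · · █ · ·
    · · · · · · · █ █ ·
    · · · · · · · █ · ·
    · · · · · · · · · ·
T3:
  2·area = 20  (B↔C swapped to make it positive)
  edge (12, 16)→(8, 14): d=(-4,-2) inclusive
  edge (8, 14)→(18, 14): d=(10,0) inclusive
  edge (18, 14)→(12, 16): d=(-6,2) inclusive
    (5,7)@(11, 15): e=[2,10,8] → █
    (6,7)@(13, 15): e=[6,10,4] → █
    (7,7)@(15, 15): e=[10,10,0] → █  [on edge]
    (8,7)@(17, 15): e=[14,10,-4] → ·
    (4,8)@(9, 17): e=[-10,30,0] → ·  [on edge]
    (5,8)@(11, 17): e=[-6,30,-4] → ·
    (6,8)@(13, 17): e=[-2,30,-8] → ·
    (7,8)@(15, 17): e=[2,30,-12] → ·
  covered (3 px):
    · · · · · · · · · ·
    · · · · · · · · · ·
    · · · · · · · · · ·
    · · · · · · · · · ·
    · · · · · · · · · ·
    · · · · · · · · · ·
    · · · · · · · · · ·
    · · · · · █ █ █ · ·
    · · · · · · · · · ·
T4:
  2·area = 24
  edge (18, 4)→(18, 10): d=(0,6) inclusive
  edge (18, 10)→(14, 7): d=(-4,-3) inclusive
  edge (14, 7)→(18, 4): d=(4,-3) inclusive
    (8,2)@(17, 5): e=[6,17,1] → █
    (9,2)@(19, 5): e=[-6,23,7] → ·
    (7,3)@(15, 7): e=[18,3,3] → █
    (9,3)@(19, 7): e=[-6,15,15] → ·
    (7,4)@(15, 9): e=[18,-5,11] → ·
    (8,4)@(17, 9): e=[6,1,17] → █
    (9,4)@(19, 9): e=[-6,7,23] → ·
    (8,5)@(17, 11): e=[6,-7,25] → ·
  covered (4 px):
    · · · · · · · · · ·
    · · · · · · · · · ·
    · · · · · · · · █ ·
    · · · · · · · █ █ ·
    · · · · · · · · █ ·
    · · · · · · · · · ·
    · · · · · · · · · ·
    · · · · · · · · · ·
    · · · · · · · · · ·

Z-buffer (winner per pixel, '.' = empty):
  . . . . . . . . . .
  . . . . . . . . . .
  . 1 1 1 . . . . 4 .
  1 . . . . . . 4 4 .
  . . . . . . . 2 4 .
  . . . . . . . 2 . .
  . . . . . . . 2 2 .
  . . . . . 3 3 3 . .
  . . . . . . . . . .

Answer: 1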